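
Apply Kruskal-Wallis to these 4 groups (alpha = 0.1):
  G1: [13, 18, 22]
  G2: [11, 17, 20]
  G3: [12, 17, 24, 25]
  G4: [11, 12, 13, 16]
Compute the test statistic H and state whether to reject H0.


Step 1: Combine all N = 14 observations and assign midranks.
sorted (value, group, rank): (11,G2,1.5), (11,G4,1.5), (12,G3,3.5), (12,G4,3.5), (13,G1,5.5), (13,G4,5.5), (16,G4,7), (17,G2,8.5), (17,G3,8.5), (18,G1,10), (20,G2,11), (22,G1,12), (24,G3,13), (25,G3,14)
Step 2: Sum ranks within each group.
R_1 = 27.5 (n_1 = 3)
R_2 = 21 (n_2 = 3)
R_3 = 39 (n_3 = 4)
R_4 = 17.5 (n_4 = 4)
Step 3: H = 12/(N(N+1)) * sum(R_i^2/n_i) - 3(N+1)
     = 12/(14*15) * (27.5^2/3 + 21^2/3 + 39^2/4 + 17.5^2/4) - 3*15
     = 0.057143 * 855.896 - 45
     = 3.908333.
Step 4: Ties present; correction factor C = 1 - 24/(14^3 - 14) = 0.991209. Corrected H = 3.908333 / 0.991209 = 3.942997.
Step 5: Under H0, H ~ chi^2(3); p-value = 0.267686.
Step 6: alpha = 0.1. fail to reject H0.

H = 3.9430, df = 3, p = 0.267686, fail to reject H0.


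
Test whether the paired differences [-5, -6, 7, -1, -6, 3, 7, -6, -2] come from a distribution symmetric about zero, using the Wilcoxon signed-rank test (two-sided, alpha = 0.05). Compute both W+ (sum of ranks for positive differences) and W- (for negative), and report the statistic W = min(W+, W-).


Step 1: Drop any zero differences (none here) and take |d_i|.
|d| = [5, 6, 7, 1, 6, 3, 7, 6, 2]
Step 2: Midrank |d_i| (ties get averaged ranks).
ranks: |5|->4, |6|->6, |7|->8.5, |1|->1, |6|->6, |3|->3, |7|->8.5, |6|->6, |2|->2
Step 3: Attach original signs; sum ranks with positive sign and with negative sign.
W+ = 8.5 + 3 + 8.5 = 20
W- = 4 + 6 + 1 + 6 + 6 + 2 = 25
(Check: W+ + W- = 45 should equal n(n+1)/2 = 45.)
Step 4: Test statistic W = min(W+, W-) = 20.
Step 5: Ties in |d|, so use the tie-corrected normal approximation.
        E[W] = n(n+1)/4 = 9*10/4 = 22.5.
        Tie groups: |d|=6 (t=3), |d|=7 (t=2); sum(t^3 - t) = 30.
        Var[W] = n(n+1)(2n+1)/24 - sum(t^3-t)/48 = 1710/24 - 30/48 = 70.625.
        z = (W - E[W]) / sqrt(Var[W]) = (20 - 22.5) / 8.4039 = -0.2975.
        Two-sided p = 2*Phi(z) = 0.766099.
Step 6: alpha = 0.05. fail to reject H0.

W+ = 20, W- = 25, W = min = 20, p = 0.766099, fail to reject H0.


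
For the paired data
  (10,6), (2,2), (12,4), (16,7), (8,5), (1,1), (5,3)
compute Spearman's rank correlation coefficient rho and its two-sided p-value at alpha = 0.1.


Step 1: Rank x and y separately (midranks; no ties here).
rank(x): 10->5, 2->2, 12->6, 16->7, 8->4, 1->1, 5->3
rank(y): 6->6, 2->2, 4->4, 7->7, 5->5, 1->1, 3->3
Step 2: d_i = R_x(i) - R_y(i); compute d_i^2.
  (5-6)^2=1, (2-2)^2=0, (6-4)^2=4, (7-7)^2=0, (4-5)^2=1, (1-1)^2=0, (3-3)^2=0
sum(d^2) = 6.
Step 3: rho = 1 - 6*6 / (7*(7^2 - 1)) = 1 - 36/336 = 0.892857.
Step 4: Under H0, t = rho * sqrt((n-2)/(1-rho^2)) = 4.4333 ~ t(5).
Step 5: Two-sided p-value from the t-distribution with 5 df = 0.006807.
Step 6: alpha = 0.1. reject H0.

rho = 0.8929, p = 0.006807, reject H0 at alpha = 0.1.


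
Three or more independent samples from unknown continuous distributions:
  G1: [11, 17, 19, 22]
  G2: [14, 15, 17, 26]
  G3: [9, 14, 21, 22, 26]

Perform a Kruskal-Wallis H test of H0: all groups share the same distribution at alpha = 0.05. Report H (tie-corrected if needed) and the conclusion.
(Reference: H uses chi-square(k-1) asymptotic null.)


Step 1: Combine all N = 13 observations and assign midranks.
sorted (value, group, rank): (9,G3,1), (11,G1,2), (14,G2,3.5), (14,G3,3.5), (15,G2,5), (17,G1,6.5), (17,G2,6.5), (19,G1,8), (21,G3,9), (22,G1,10.5), (22,G3,10.5), (26,G2,12.5), (26,G3,12.5)
Step 2: Sum ranks within each group.
R_1 = 27 (n_1 = 4)
R_2 = 27.5 (n_2 = 4)
R_3 = 36.5 (n_3 = 5)
Step 3: H = 12/(N(N+1)) * sum(R_i^2/n_i) - 3(N+1)
     = 12/(13*14) * (27^2/4 + 27.5^2/4 + 36.5^2/5) - 3*14
     = 0.065934 * 637.763 - 42
     = 0.050275.
Step 4: Ties present; correction factor C = 1 - 24/(13^3 - 13) = 0.989011. Corrected H = 0.050275 / 0.989011 = 0.050833.
Step 5: Under H0, H ~ chi^2(2); p-value = 0.974904.
Step 6: alpha = 0.05. fail to reject H0.

H = 0.0508, df = 2, p = 0.974904, fail to reject H0.


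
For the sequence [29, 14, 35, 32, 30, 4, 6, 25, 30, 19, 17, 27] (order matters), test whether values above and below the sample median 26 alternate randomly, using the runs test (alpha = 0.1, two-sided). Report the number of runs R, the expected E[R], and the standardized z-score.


Step 1: Compute median = 26; label A = above, B = below.
Labels in order: ABAAABBBABBA  (n_A = 6, n_B = 6)
Step 2: Count runs R = 7.
Step 3: Under H0 (random ordering), E[R] = 2*n_A*n_B/(n_A+n_B) + 1 = 2*6*6/12 + 1 = 7.0000.
        Var[R] = 2*n_A*n_B*(2*n_A*n_B - n_A - n_B) / ((n_A+n_B)^2 * (n_A+n_B-1)) = 4320/1584 = 2.7273.
        SD[R] = 1.6514.
Step 4: R = E[R], so z = 0 with no continuity correction.
Step 5: Two-sided p-value via normal approximation = 2*(1 - Phi(|z|)) = 1.000000.
Step 6: alpha = 0.1. fail to reject H0.

R = 7, z = 0.0000, p = 1.000000, fail to reject H0.


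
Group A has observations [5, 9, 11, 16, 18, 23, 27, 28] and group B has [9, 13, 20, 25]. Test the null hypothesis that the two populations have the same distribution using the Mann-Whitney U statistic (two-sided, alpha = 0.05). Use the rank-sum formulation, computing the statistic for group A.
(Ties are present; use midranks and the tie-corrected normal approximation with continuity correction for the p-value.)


Step 1: Combine and sort all 12 observations; assign midranks.
sorted (value, group): (5,X), (9,X), (9,Y), (11,X), (13,Y), (16,X), (18,X), (20,Y), (23,X), (25,Y), (27,X), (28,X)
ranks: 5->1, 9->2.5, 9->2.5, 11->4, 13->5, 16->6, 18->7, 20->8, 23->9, 25->10, 27->11, 28->12
Step 2: Rank sum for X: R1 = 1 + 2.5 + 4 + 6 + 7 + 9 + 11 + 12 = 52.5.
Step 3: U_X = R1 - n1(n1+1)/2 = 52.5 - 8*9/2 = 52.5 - 36 = 16.5.
       U_Y = n1*n2 - U_X = 32 - 16.5 = 15.5.
Step 4: Ties are present, so use the tie-corrected normal approximation (with continuity correction) for the p-value.
Step 5: p-value = 1.000000; compare to alpha = 0.05. fail to reject H0.

U_X = 16.5, p = 1.000000, fail to reject H0 at alpha = 0.05.


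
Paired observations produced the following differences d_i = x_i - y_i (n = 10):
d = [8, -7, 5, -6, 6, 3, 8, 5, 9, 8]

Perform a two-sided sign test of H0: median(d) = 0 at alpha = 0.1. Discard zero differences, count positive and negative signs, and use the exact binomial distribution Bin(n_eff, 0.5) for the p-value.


Step 1: Discard zero differences. Original n = 10; n_eff = number of nonzero differences = 10.
Nonzero differences (with sign): +8, -7, +5, -6, +6, +3, +8, +5, +9, +8
Step 2: Count signs: positive = 8, negative = 2.
Step 3: Under H0: P(positive) = 0.5, so the number of positives S ~ Bin(10, 0.5).
Step 4: Two-sided exact p-value = sum of Bin(10,0.5) probabilities at or below the observed probability = 0.109375.
Step 5: alpha = 0.1. fail to reject H0.

n_eff = 10, pos = 8, neg = 2, p = 0.109375, fail to reject H0.


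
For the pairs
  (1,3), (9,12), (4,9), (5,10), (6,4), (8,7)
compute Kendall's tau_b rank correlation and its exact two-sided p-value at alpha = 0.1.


Step 1: Enumerate the 15 unordered pairs (i,j) with i<j and classify each by sign(x_j-x_i) * sign(y_j-y_i).
  (1,2):dx=+8,dy=+9->C; (1,3):dx=+3,dy=+6->C; (1,4):dx=+4,dy=+7->C; (1,5):dx=+5,dy=+1->C
  (1,6):dx=+7,dy=+4->C; (2,3):dx=-5,dy=-3->C; (2,4):dx=-4,dy=-2->C; (2,5):dx=-3,dy=-8->C
  (2,6):dx=-1,dy=-5->C; (3,4):dx=+1,dy=+1->C; (3,5):dx=+2,dy=-5->D; (3,6):dx=+4,dy=-2->D
  (4,5):dx=+1,dy=-6->D; (4,6):dx=+3,dy=-3->D; (5,6):dx=+2,dy=+3->C
Step 2: C = 11, D = 4, total pairs = 15.
Step 3: tau = (C - D)/(n(n-1)/2) = (11 - 4)/15 = 0.466667.
Step 4: Exact two-sided p-value (enumerate n! = 720 permutations of y under H0): p = 0.272222.
Step 5: alpha = 0.1. fail to reject H0.

tau_b = 0.4667 (C=11, D=4), p = 0.272222, fail to reject H0.


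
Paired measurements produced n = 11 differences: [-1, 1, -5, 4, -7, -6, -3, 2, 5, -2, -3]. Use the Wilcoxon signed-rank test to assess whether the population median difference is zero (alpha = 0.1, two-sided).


Step 1: Drop any zero differences (none here) and take |d_i|.
|d| = [1, 1, 5, 4, 7, 6, 3, 2, 5, 2, 3]
Step 2: Midrank |d_i| (ties get averaged ranks).
ranks: |1|->1.5, |1|->1.5, |5|->8.5, |4|->7, |7|->11, |6|->10, |3|->5.5, |2|->3.5, |5|->8.5, |2|->3.5, |3|->5.5
Step 3: Attach original signs; sum ranks with positive sign and with negative sign.
W+ = 1.5 + 7 + 3.5 + 8.5 = 20.5
W- = 1.5 + 8.5 + 11 + 10 + 5.5 + 3.5 + 5.5 = 45.5
(Check: W+ + W- = 66 should equal n(n+1)/2 = 66.)
Step 4: Test statistic W = min(W+, W-) = 20.5.
Step 5: Ties in |d|, so use the tie-corrected normal approximation.
        E[W] = n(n+1)/4 = 11*12/4 = 33.
        Tie groups: |d|=1 (t=2), |d|=2 (t=2), |d|=3 (t=2), |d|=5 (t=2); sum(t^3 - t) = 24.
        Var[W] = n(n+1)(2n+1)/24 - sum(t^3-t)/48 = 3036/24 - 24/48 = 126.
        z = (W - E[W]) / sqrt(Var[W]) = (20.5 - 33) / 11.2250 = -1.1136.
        Two-sided p = 2*Phi(z) = 0.265456.
Step 6: alpha = 0.1. fail to reject H0.

W+ = 20.5, W- = 45.5, W = min = 20.5, p = 0.265456, fail to reject H0.


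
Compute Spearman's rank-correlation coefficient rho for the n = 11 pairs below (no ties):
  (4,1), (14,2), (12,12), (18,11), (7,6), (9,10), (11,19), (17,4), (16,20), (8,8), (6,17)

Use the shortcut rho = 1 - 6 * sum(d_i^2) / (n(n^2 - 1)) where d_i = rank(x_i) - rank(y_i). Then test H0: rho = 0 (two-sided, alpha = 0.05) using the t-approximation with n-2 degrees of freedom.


Step 1: Rank x and y separately (midranks; no ties here).
rank(x): 4->1, 14->8, 12->7, 18->11, 7->3, 9->5, 11->6, 17->10, 16->9, 8->4, 6->2
rank(y): 1->1, 2->2, 12->8, 11->7, 6->4, 10->6, 19->10, 4->3, 20->11, 8->5, 17->9
Step 2: d_i = R_x(i) - R_y(i); compute d_i^2.
  (1-1)^2=0, (8-2)^2=36, (7-8)^2=1, (11-7)^2=16, (3-4)^2=1, (5-6)^2=1, (6-10)^2=16, (10-3)^2=49, (9-11)^2=4, (4-5)^2=1, (2-9)^2=49
sum(d^2) = 174.
Step 3: rho = 1 - 6*174 / (11*(11^2 - 1)) = 1 - 1044/1320 = 0.209091.
Step 4: Under H0, t = rho * sqrt((n-2)/(1-rho^2)) = 0.6415 ~ t(9).
Step 5: Two-sided p-value from the t-distribution with 9 df = 0.537221.
Step 6: alpha = 0.05. fail to reject H0.

rho = 0.2091, p = 0.537221, fail to reject H0 at alpha = 0.05.


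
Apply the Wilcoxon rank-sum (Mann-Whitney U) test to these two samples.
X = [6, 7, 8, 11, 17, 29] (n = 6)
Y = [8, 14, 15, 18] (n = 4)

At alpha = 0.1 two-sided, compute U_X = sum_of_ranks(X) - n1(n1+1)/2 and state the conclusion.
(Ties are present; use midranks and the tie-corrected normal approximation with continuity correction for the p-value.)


Step 1: Combine and sort all 10 observations; assign midranks.
sorted (value, group): (6,X), (7,X), (8,X), (8,Y), (11,X), (14,Y), (15,Y), (17,X), (18,Y), (29,X)
ranks: 6->1, 7->2, 8->3.5, 8->3.5, 11->5, 14->6, 15->7, 17->8, 18->9, 29->10
Step 2: Rank sum for X: R1 = 1 + 2 + 3.5 + 5 + 8 + 10 = 29.5.
Step 3: U_X = R1 - n1(n1+1)/2 = 29.5 - 6*7/2 = 29.5 - 21 = 8.5.
       U_Y = n1*n2 - U_X = 24 - 8.5 = 15.5.
Step 4: Ties are present, so use the tie-corrected normal approximation (with continuity correction) for the p-value.
Step 5: p-value = 0.521166; compare to alpha = 0.1. fail to reject H0.

U_X = 8.5, p = 0.521166, fail to reject H0 at alpha = 0.1.


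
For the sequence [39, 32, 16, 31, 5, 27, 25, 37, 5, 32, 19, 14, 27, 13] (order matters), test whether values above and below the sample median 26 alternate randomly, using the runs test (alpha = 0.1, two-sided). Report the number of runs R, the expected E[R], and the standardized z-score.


Step 1: Compute median = 26; label A = above, B = below.
Labels in order: AABABABABABBAB  (n_A = 7, n_B = 7)
Step 2: Count runs R = 12.
Step 3: Under H0 (random ordering), E[R] = 2*n_A*n_B/(n_A+n_B) + 1 = 2*7*7/14 + 1 = 8.0000.
        Var[R] = 2*n_A*n_B*(2*n_A*n_B - n_A - n_B) / ((n_A+n_B)^2 * (n_A+n_B-1)) = 8232/2548 = 3.2308.
        SD[R] = 1.7974.
Step 4: Continuity-corrected z = (R - 0.5 - E[R]) / SD[R] = (12 - 0.5 - 8.0000) / 1.7974 = 1.9472.
Step 5: Two-sided p-value via normal approximation = 2*(1 - Phi(|z|)) = 0.051508.
Step 6: alpha = 0.1. reject H0.

R = 12, z = 1.9472, p = 0.051508, reject H0.


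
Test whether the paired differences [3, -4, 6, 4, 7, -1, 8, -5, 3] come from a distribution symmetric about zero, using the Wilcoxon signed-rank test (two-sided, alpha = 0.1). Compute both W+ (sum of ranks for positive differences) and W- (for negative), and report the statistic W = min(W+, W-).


Step 1: Drop any zero differences (none here) and take |d_i|.
|d| = [3, 4, 6, 4, 7, 1, 8, 5, 3]
Step 2: Midrank |d_i| (ties get averaged ranks).
ranks: |3|->2.5, |4|->4.5, |6|->7, |4|->4.5, |7|->8, |1|->1, |8|->9, |5|->6, |3|->2.5
Step 3: Attach original signs; sum ranks with positive sign and with negative sign.
W+ = 2.5 + 7 + 4.5 + 8 + 9 + 2.5 = 33.5
W- = 4.5 + 1 + 6 = 11.5
(Check: W+ + W- = 45 should equal n(n+1)/2 = 45.)
Step 4: Test statistic W = min(W+, W-) = 11.5.
Step 5: Ties in |d|, so use the tie-corrected normal approximation.
        E[W] = n(n+1)/4 = 9*10/4 = 22.5.
        Tie groups: |d|=3 (t=2), |d|=4 (t=2); sum(t^3 - t) = 12.
        Var[W] = n(n+1)(2n+1)/24 - sum(t^3-t)/48 = 1710/24 - 12/48 = 71.
        z = (W - E[W]) / sqrt(Var[W]) = (11.5 - 22.5) / 8.4261 = -1.3055.
        Two-sided p = 2*Phi(z) = 0.191736.
Step 6: alpha = 0.1. fail to reject H0.

W+ = 33.5, W- = 11.5, W = min = 11.5, p = 0.191736, fail to reject H0.


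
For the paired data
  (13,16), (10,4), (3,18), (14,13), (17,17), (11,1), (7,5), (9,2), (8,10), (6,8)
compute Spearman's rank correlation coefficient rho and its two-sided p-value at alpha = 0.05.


Step 1: Rank x and y separately (midranks; no ties here).
rank(x): 13->8, 10->6, 3->1, 14->9, 17->10, 11->7, 7->3, 9->5, 8->4, 6->2
rank(y): 16->8, 4->3, 18->10, 13->7, 17->9, 1->1, 5->4, 2->2, 10->6, 8->5
Step 2: d_i = R_x(i) - R_y(i); compute d_i^2.
  (8-8)^2=0, (6-3)^2=9, (1-10)^2=81, (9-7)^2=4, (10-9)^2=1, (7-1)^2=36, (3-4)^2=1, (5-2)^2=9, (4-6)^2=4, (2-5)^2=9
sum(d^2) = 154.
Step 3: rho = 1 - 6*154 / (10*(10^2 - 1)) = 1 - 924/990 = 0.066667.
Step 4: Under H0, t = rho * sqrt((n-2)/(1-rho^2)) = 0.1890 ~ t(8).
Step 5: Two-sided p-value from the t-distribution with 8 df = 0.854813.
Step 6: alpha = 0.05. fail to reject H0.

rho = 0.0667, p = 0.854813, fail to reject H0 at alpha = 0.05.


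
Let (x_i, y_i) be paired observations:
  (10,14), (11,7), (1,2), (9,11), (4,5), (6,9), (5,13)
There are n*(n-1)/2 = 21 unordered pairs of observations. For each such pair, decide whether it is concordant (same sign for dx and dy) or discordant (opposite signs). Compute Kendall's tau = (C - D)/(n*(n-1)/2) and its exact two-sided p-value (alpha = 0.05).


Step 1: Enumerate the 21 unordered pairs (i,j) with i<j and classify each by sign(x_j-x_i) * sign(y_j-y_i).
  (1,2):dx=+1,dy=-7->D; (1,3):dx=-9,dy=-12->C; (1,4):dx=-1,dy=-3->C; (1,5):dx=-6,dy=-9->C
  (1,6):dx=-4,dy=-5->C; (1,7):dx=-5,dy=-1->C; (2,3):dx=-10,dy=-5->C; (2,4):dx=-2,dy=+4->D
  (2,5):dx=-7,dy=-2->C; (2,6):dx=-5,dy=+2->D; (2,7):dx=-6,dy=+6->D; (3,4):dx=+8,dy=+9->C
  (3,5):dx=+3,dy=+3->C; (3,6):dx=+5,dy=+7->C; (3,7):dx=+4,dy=+11->C; (4,5):dx=-5,dy=-6->C
  (4,6):dx=-3,dy=-2->C; (4,7):dx=-4,dy=+2->D; (5,6):dx=+2,dy=+4->C; (5,7):dx=+1,dy=+8->C
  (6,7):dx=-1,dy=+4->D
Step 2: C = 15, D = 6, total pairs = 21.
Step 3: tau = (C - D)/(n(n-1)/2) = (15 - 6)/21 = 0.428571.
Step 4: Exact two-sided p-value (enumerate n! = 5040 permutations of y under H0): p = 0.238889.
Step 5: alpha = 0.05. fail to reject H0.

tau_b = 0.4286 (C=15, D=6), p = 0.238889, fail to reject H0.


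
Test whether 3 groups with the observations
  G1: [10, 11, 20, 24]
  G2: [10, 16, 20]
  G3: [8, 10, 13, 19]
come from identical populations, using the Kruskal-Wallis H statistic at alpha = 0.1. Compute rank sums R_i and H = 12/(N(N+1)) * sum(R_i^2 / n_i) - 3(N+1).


Step 1: Combine all N = 11 observations and assign midranks.
sorted (value, group, rank): (8,G3,1), (10,G1,3), (10,G2,3), (10,G3,3), (11,G1,5), (13,G3,6), (16,G2,7), (19,G3,8), (20,G1,9.5), (20,G2,9.5), (24,G1,11)
Step 2: Sum ranks within each group.
R_1 = 28.5 (n_1 = 4)
R_2 = 19.5 (n_2 = 3)
R_3 = 18 (n_3 = 4)
Step 3: H = 12/(N(N+1)) * sum(R_i^2/n_i) - 3(N+1)
     = 12/(11*12) * (28.5^2/4 + 19.5^2/3 + 18^2/4) - 3*12
     = 0.090909 * 410.812 - 36
     = 1.346591.
Step 4: Ties present; correction factor C = 1 - 30/(11^3 - 11) = 0.977273. Corrected H = 1.346591 / 0.977273 = 1.377907.
Step 5: Under H0, H ~ chi^2(2); p-value = 0.502101.
Step 6: alpha = 0.1. fail to reject H0.

H = 1.3779, df = 2, p = 0.502101, fail to reject H0.


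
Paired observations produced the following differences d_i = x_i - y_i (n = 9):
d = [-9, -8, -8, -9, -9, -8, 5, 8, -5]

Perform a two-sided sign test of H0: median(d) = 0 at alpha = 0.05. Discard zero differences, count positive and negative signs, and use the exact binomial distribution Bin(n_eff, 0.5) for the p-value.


Step 1: Discard zero differences. Original n = 9; n_eff = number of nonzero differences = 9.
Nonzero differences (with sign): -9, -8, -8, -9, -9, -8, +5, +8, -5
Step 2: Count signs: positive = 2, negative = 7.
Step 3: Under H0: P(positive) = 0.5, so the number of positives S ~ Bin(9, 0.5).
Step 4: Two-sided exact p-value = sum of Bin(9,0.5) probabilities at or below the observed probability = 0.179688.
Step 5: alpha = 0.05. fail to reject H0.

n_eff = 9, pos = 2, neg = 7, p = 0.179688, fail to reject H0.


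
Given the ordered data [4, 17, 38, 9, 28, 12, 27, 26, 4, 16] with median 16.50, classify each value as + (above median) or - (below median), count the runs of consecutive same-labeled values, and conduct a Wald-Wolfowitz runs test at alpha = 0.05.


Step 1: Compute median = 16.50; label A = above, B = below.
Labels in order: BAABABAABB  (n_A = 5, n_B = 5)
Step 2: Count runs R = 7.
Step 3: Under H0 (random ordering), E[R] = 2*n_A*n_B/(n_A+n_B) + 1 = 2*5*5/10 + 1 = 6.0000.
        Var[R] = 2*n_A*n_B*(2*n_A*n_B - n_A - n_B) / ((n_A+n_B)^2 * (n_A+n_B-1)) = 2000/900 = 2.2222.
        SD[R] = 1.4907.
Step 4: Continuity-corrected z = (R - 0.5 - E[R]) / SD[R] = (7 - 0.5 - 6.0000) / 1.4907 = 0.3354.
Step 5: Two-sided p-value via normal approximation = 2*(1 - Phi(|z|)) = 0.737316.
Step 6: alpha = 0.05. fail to reject H0.

R = 7, z = 0.3354, p = 0.737316, fail to reject H0.


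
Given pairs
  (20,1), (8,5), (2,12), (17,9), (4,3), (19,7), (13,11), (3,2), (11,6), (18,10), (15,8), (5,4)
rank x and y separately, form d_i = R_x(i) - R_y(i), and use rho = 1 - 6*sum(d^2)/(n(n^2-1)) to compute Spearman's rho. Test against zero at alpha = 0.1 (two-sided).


Step 1: Rank x and y separately (midranks; no ties here).
rank(x): 20->12, 8->5, 2->1, 17->9, 4->3, 19->11, 13->7, 3->2, 11->6, 18->10, 15->8, 5->4
rank(y): 1->1, 5->5, 12->12, 9->9, 3->3, 7->7, 11->11, 2->2, 6->6, 10->10, 8->8, 4->4
Step 2: d_i = R_x(i) - R_y(i); compute d_i^2.
  (12-1)^2=121, (5-5)^2=0, (1-12)^2=121, (9-9)^2=0, (3-3)^2=0, (11-7)^2=16, (7-11)^2=16, (2-2)^2=0, (6-6)^2=0, (10-10)^2=0, (8-8)^2=0, (4-4)^2=0
sum(d^2) = 274.
Step 3: rho = 1 - 6*274 / (12*(12^2 - 1)) = 1 - 1644/1716 = 0.041958.
Step 4: Under H0, t = rho * sqrt((n-2)/(1-rho^2)) = 0.1328 ~ t(10).
Step 5: Two-sided p-value from the t-distribution with 10 df = 0.896986.
Step 6: alpha = 0.1. fail to reject H0.

rho = 0.0420, p = 0.896986, fail to reject H0 at alpha = 0.1.


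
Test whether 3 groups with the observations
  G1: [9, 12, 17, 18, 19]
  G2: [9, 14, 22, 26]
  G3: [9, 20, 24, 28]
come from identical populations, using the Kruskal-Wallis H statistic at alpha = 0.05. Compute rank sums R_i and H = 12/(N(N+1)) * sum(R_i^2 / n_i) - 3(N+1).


Step 1: Combine all N = 13 observations and assign midranks.
sorted (value, group, rank): (9,G1,2), (9,G2,2), (9,G3,2), (12,G1,4), (14,G2,5), (17,G1,6), (18,G1,7), (19,G1,8), (20,G3,9), (22,G2,10), (24,G3,11), (26,G2,12), (28,G3,13)
Step 2: Sum ranks within each group.
R_1 = 27 (n_1 = 5)
R_2 = 29 (n_2 = 4)
R_3 = 35 (n_3 = 4)
Step 3: H = 12/(N(N+1)) * sum(R_i^2/n_i) - 3(N+1)
     = 12/(13*14) * (27^2/5 + 29^2/4 + 35^2/4) - 3*14
     = 0.065934 * 662.3 - 42
     = 1.668132.
Step 4: Ties present; correction factor C = 1 - 24/(13^3 - 13) = 0.989011. Corrected H = 1.668132 / 0.989011 = 1.686667.
Step 5: Under H0, H ~ chi^2(2); p-value = 0.430274.
Step 6: alpha = 0.05. fail to reject H0.

H = 1.6867, df = 2, p = 0.430274, fail to reject H0.


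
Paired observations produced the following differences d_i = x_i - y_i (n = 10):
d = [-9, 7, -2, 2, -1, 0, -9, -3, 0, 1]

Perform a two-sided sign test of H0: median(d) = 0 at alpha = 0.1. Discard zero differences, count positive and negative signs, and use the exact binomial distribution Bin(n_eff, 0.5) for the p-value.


Step 1: Discard zero differences. Original n = 10; n_eff = number of nonzero differences = 8.
Nonzero differences (with sign): -9, +7, -2, +2, -1, -9, -3, +1
Step 2: Count signs: positive = 3, negative = 5.
Step 3: Under H0: P(positive) = 0.5, so the number of positives S ~ Bin(8, 0.5).
Step 4: Two-sided exact p-value = sum of Bin(8,0.5) probabilities at or below the observed probability = 0.726562.
Step 5: alpha = 0.1. fail to reject H0.

n_eff = 8, pos = 3, neg = 5, p = 0.726562, fail to reject H0.


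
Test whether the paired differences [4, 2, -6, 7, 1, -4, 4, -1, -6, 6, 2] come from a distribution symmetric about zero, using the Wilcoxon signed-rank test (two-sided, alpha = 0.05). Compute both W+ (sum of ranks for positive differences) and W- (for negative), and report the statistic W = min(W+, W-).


Step 1: Drop any zero differences (none here) and take |d_i|.
|d| = [4, 2, 6, 7, 1, 4, 4, 1, 6, 6, 2]
Step 2: Midrank |d_i| (ties get averaged ranks).
ranks: |4|->6, |2|->3.5, |6|->9, |7|->11, |1|->1.5, |4|->6, |4|->6, |1|->1.5, |6|->9, |6|->9, |2|->3.5
Step 3: Attach original signs; sum ranks with positive sign and with negative sign.
W+ = 6 + 3.5 + 11 + 1.5 + 6 + 9 + 3.5 = 40.5
W- = 9 + 6 + 1.5 + 9 = 25.5
(Check: W+ + W- = 66 should equal n(n+1)/2 = 66.)
Step 4: Test statistic W = min(W+, W-) = 25.5.
Step 5: Ties in |d|, so use the tie-corrected normal approximation.
        E[W] = n(n+1)/4 = 11*12/4 = 33.
        Tie groups: |d|=1 (t=2), |d|=2 (t=2), |d|=4 (t=3), |d|=6 (t=3); sum(t^3 - t) = 60.
        Var[W] = n(n+1)(2n+1)/24 - sum(t^3-t)/48 = 3036/24 - 60/48 = 125.25.
        z = (W - E[W]) / sqrt(Var[W]) = (25.5 - 33) / 11.1915 = -0.6702.
        Two-sided p = 2*Phi(z) = 0.502762.
Step 6: alpha = 0.05. fail to reject H0.

W+ = 40.5, W- = 25.5, W = min = 25.5, p = 0.502762, fail to reject H0.


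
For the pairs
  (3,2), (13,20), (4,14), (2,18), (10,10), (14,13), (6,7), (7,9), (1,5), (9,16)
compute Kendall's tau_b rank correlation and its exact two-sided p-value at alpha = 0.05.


Step 1: Enumerate the 45 unordered pairs (i,j) with i<j and classify each by sign(x_j-x_i) * sign(y_j-y_i).
  (1,2):dx=+10,dy=+18->C; (1,3):dx=+1,dy=+12->C; (1,4):dx=-1,dy=+16->D; (1,5):dx=+7,dy=+8->C
  (1,6):dx=+11,dy=+11->C; (1,7):dx=+3,dy=+5->C; (1,8):dx=+4,dy=+7->C; (1,9):dx=-2,dy=+3->D
  (1,10):dx=+6,dy=+14->C; (2,3):dx=-9,dy=-6->C; (2,4):dx=-11,dy=-2->C; (2,5):dx=-3,dy=-10->C
  (2,6):dx=+1,dy=-7->D; (2,7):dx=-7,dy=-13->C; (2,8):dx=-6,dy=-11->C; (2,9):dx=-12,dy=-15->C
  (2,10):dx=-4,dy=-4->C; (3,4):dx=-2,dy=+4->D; (3,5):dx=+6,dy=-4->D; (3,6):dx=+10,dy=-1->D
  (3,7):dx=+2,dy=-7->D; (3,8):dx=+3,dy=-5->D; (3,9):dx=-3,dy=-9->C; (3,10):dx=+5,dy=+2->C
  (4,5):dx=+8,dy=-8->D; (4,6):dx=+12,dy=-5->D; (4,7):dx=+4,dy=-11->D; (4,8):dx=+5,dy=-9->D
  (4,9):dx=-1,dy=-13->C; (4,10):dx=+7,dy=-2->D; (5,6):dx=+4,dy=+3->C; (5,7):dx=-4,dy=-3->C
  (5,8):dx=-3,dy=-1->C; (5,9):dx=-9,dy=-5->C; (5,10):dx=-1,dy=+6->D; (6,7):dx=-8,dy=-6->C
  (6,8):dx=-7,dy=-4->C; (6,9):dx=-13,dy=-8->C; (6,10):dx=-5,dy=+3->D; (7,8):dx=+1,dy=+2->C
  (7,9):dx=-5,dy=-2->C; (7,10):dx=+3,dy=+9->C; (8,9):dx=-6,dy=-4->C; (8,10):dx=+2,dy=+7->C
  (9,10):dx=+8,dy=+11->C
Step 2: C = 30, D = 15, total pairs = 45.
Step 3: tau = (C - D)/(n(n-1)/2) = (30 - 15)/45 = 0.333333.
Step 4: Exact two-sided p-value (enumerate n! = 3628800 permutations of y under H0): p = 0.216373.
Step 5: alpha = 0.05. fail to reject H0.

tau_b = 0.3333 (C=30, D=15), p = 0.216373, fail to reject H0.


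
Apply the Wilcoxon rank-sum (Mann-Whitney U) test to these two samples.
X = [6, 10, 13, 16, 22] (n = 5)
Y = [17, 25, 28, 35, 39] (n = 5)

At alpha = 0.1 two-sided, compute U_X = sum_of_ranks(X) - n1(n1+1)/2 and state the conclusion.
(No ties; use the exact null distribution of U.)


Step 1: Combine and sort all 10 observations; assign midranks.
sorted (value, group): (6,X), (10,X), (13,X), (16,X), (17,Y), (22,X), (25,Y), (28,Y), (35,Y), (39,Y)
ranks: 6->1, 10->2, 13->3, 16->4, 17->5, 22->6, 25->7, 28->8, 35->9, 39->10
Step 2: Rank sum for X: R1 = 1 + 2 + 3 + 4 + 6 = 16.
Step 3: U_X = R1 - n1(n1+1)/2 = 16 - 5*6/2 = 16 - 15 = 1.
       U_Y = n1*n2 - U_X = 25 - 1 = 24.
Step 4: No ties, so the exact null distribution of U (based on enumerating the C(10,5) = 252 equally likely rank assignments) gives the two-sided p-value.
Step 5: p-value = 0.015873; compare to alpha = 0.1. reject H0.

U_X = 1, p = 0.015873, reject H0 at alpha = 0.1.


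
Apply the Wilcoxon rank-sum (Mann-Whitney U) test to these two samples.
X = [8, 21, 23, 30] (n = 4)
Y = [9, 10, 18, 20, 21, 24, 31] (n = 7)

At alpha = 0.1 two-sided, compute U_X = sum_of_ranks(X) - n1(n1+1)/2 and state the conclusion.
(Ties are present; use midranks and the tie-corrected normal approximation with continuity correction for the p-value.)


Step 1: Combine and sort all 11 observations; assign midranks.
sorted (value, group): (8,X), (9,Y), (10,Y), (18,Y), (20,Y), (21,X), (21,Y), (23,X), (24,Y), (30,X), (31,Y)
ranks: 8->1, 9->2, 10->3, 18->4, 20->5, 21->6.5, 21->6.5, 23->8, 24->9, 30->10, 31->11
Step 2: Rank sum for X: R1 = 1 + 6.5 + 8 + 10 = 25.5.
Step 3: U_X = R1 - n1(n1+1)/2 = 25.5 - 4*5/2 = 25.5 - 10 = 15.5.
       U_Y = n1*n2 - U_X = 28 - 15.5 = 12.5.
Step 4: Ties are present, so use the tie-corrected normal approximation (with continuity correction) for the p-value.
Step 5: p-value = 0.849769; compare to alpha = 0.1. fail to reject H0.

U_X = 15.5, p = 0.849769, fail to reject H0 at alpha = 0.1.


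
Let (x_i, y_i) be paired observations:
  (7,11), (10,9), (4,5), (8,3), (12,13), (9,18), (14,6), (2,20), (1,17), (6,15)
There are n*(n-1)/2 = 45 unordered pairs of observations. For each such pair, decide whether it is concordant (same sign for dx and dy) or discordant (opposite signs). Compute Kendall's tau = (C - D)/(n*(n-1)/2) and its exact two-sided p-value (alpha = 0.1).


Step 1: Enumerate the 45 unordered pairs (i,j) with i<j and classify each by sign(x_j-x_i) * sign(y_j-y_i).
  (1,2):dx=+3,dy=-2->D; (1,3):dx=-3,dy=-6->C; (1,4):dx=+1,dy=-8->D; (1,5):dx=+5,dy=+2->C
  (1,6):dx=+2,dy=+7->C; (1,7):dx=+7,dy=-5->D; (1,8):dx=-5,dy=+9->D; (1,9):dx=-6,dy=+6->D
  (1,10):dx=-1,dy=+4->D; (2,3):dx=-6,dy=-4->C; (2,4):dx=-2,dy=-6->C; (2,5):dx=+2,dy=+4->C
  (2,6):dx=-1,dy=+9->D; (2,7):dx=+4,dy=-3->D; (2,8):dx=-8,dy=+11->D; (2,9):dx=-9,dy=+8->D
  (2,10):dx=-4,dy=+6->D; (3,4):dx=+4,dy=-2->D; (3,5):dx=+8,dy=+8->C; (3,6):dx=+5,dy=+13->C
  (3,7):dx=+10,dy=+1->C; (3,8):dx=-2,dy=+15->D; (3,9):dx=-3,dy=+12->D; (3,10):dx=+2,dy=+10->C
  (4,5):dx=+4,dy=+10->C; (4,6):dx=+1,dy=+15->C; (4,7):dx=+6,dy=+3->C; (4,8):dx=-6,dy=+17->D
  (4,9):dx=-7,dy=+14->D; (4,10):dx=-2,dy=+12->D; (5,6):dx=-3,dy=+5->D; (5,7):dx=+2,dy=-7->D
  (5,8):dx=-10,dy=+7->D; (5,9):dx=-11,dy=+4->D; (5,10):dx=-6,dy=+2->D; (6,7):dx=+5,dy=-12->D
  (6,8):dx=-7,dy=+2->D; (6,9):dx=-8,dy=-1->C; (6,10):dx=-3,dy=-3->C; (7,8):dx=-12,dy=+14->D
  (7,9):dx=-13,dy=+11->D; (7,10):dx=-8,dy=+9->D; (8,9):dx=-1,dy=-3->C; (8,10):dx=+4,dy=-5->D
  (9,10):dx=+5,dy=-2->D
Step 2: C = 16, D = 29, total pairs = 45.
Step 3: tau = (C - D)/(n(n-1)/2) = (16 - 29)/45 = -0.288889.
Step 4: Exact two-sided p-value (enumerate n! = 3628800 permutations of y under H0): p = 0.291248.
Step 5: alpha = 0.1. fail to reject H0.

tau_b = -0.2889 (C=16, D=29), p = 0.291248, fail to reject H0.


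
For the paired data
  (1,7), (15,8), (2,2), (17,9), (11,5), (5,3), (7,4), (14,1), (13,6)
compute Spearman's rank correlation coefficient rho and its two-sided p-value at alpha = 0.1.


Step 1: Rank x and y separately (midranks; no ties here).
rank(x): 1->1, 15->8, 2->2, 17->9, 11->5, 5->3, 7->4, 14->7, 13->6
rank(y): 7->7, 8->8, 2->2, 9->9, 5->5, 3->3, 4->4, 1->1, 6->6
Step 2: d_i = R_x(i) - R_y(i); compute d_i^2.
  (1-7)^2=36, (8-8)^2=0, (2-2)^2=0, (9-9)^2=0, (5-5)^2=0, (3-3)^2=0, (4-4)^2=0, (7-1)^2=36, (6-6)^2=0
sum(d^2) = 72.
Step 3: rho = 1 - 6*72 / (9*(9^2 - 1)) = 1 - 432/720 = 0.400000.
Step 4: Under H0, t = rho * sqrt((n-2)/(1-rho^2)) = 1.1547 ~ t(7).
Step 5: Two-sided p-value from the t-distribution with 7 df = 0.286105.
Step 6: alpha = 0.1. fail to reject H0.

rho = 0.4000, p = 0.286105, fail to reject H0 at alpha = 0.1.


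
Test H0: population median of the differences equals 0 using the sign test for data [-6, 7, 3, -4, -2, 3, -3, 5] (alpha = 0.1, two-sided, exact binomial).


Step 1: Discard zero differences. Original n = 8; n_eff = number of nonzero differences = 8.
Nonzero differences (with sign): -6, +7, +3, -4, -2, +3, -3, +5
Step 2: Count signs: positive = 4, negative = 4.
Step 3: Under H0: P(positive) = 0.5, so the number of positives S ~ Bin(8, 0.5).
Step 4: Two-sided exact p-value = sum of Bin(8,0.5) probabilities at or below the observed probability = 1.000000.
Step 5: alpha = 0.1. fail to reject H0.

n_eff = 8, pos = 4, neg = 4, p = 1.000000, fail to reject H0.


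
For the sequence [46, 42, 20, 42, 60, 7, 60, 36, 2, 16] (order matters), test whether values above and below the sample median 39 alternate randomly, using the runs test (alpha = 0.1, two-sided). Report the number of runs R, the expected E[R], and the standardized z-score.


Step 1: Compute median = 39; label A = above, B = below.
Labels in order: AABAABABBB  (n_A = 5, n_B = 5)
Step 2: Count runs R = 6.
Step 3: Under H0 (random ordering), E[R] = 2*n_A*n_B/(n_A+n_B) + 1 = 2*5*5/10 + 1 = 6.0000.
        Var[R] = 2*n_A*n_B*(2*n_A*n_B - n_A - n_B) / ((n_A+n_B)^2 * (n_A+n_B-1)) = 2000/900 = 2.2222.
        SD[R] = 1.4907.
Step 4: R = E[R], so z = 0 with no continuity correction.
Step 5: Two-sided p-value via normal approximation = 2*(1 - Phi(|z|)) = 1.000000.
Step 6: alpha = 0.1. fail to reject H0.

R = 6, z = 0.0000, p = 1.000000, fail to reject H0.


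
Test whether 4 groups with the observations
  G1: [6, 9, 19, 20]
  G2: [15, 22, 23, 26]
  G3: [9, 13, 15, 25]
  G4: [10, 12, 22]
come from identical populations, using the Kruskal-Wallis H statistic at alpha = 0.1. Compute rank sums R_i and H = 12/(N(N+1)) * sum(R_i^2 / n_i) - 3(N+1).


Step 1: Combine all N = 15 observations and assign midranks.
sorted (value, group, rank): (6,G1,1), (9,G1,2.5), (9,G3,2.5), (10,G4,4), (12,G4,5), (13,G3,6), (15,G2,7.5), (15,G3,7.5), (19,G1,9), (20,G1,10), (22,G2,11.5), (22,G4,11.5), (23,G2,13), (25,G3,14), (26,G2,15)
Step 2: Sum ranks within each group.
R_1 = 22.5 (n_1 = 4)
R_2 = 47 (n_2 = 4)
R_3 = 30 (n_3 = 4)
R_4 = 20.5 (n_4 = 3)
Step 3: H = 12/(N(N+1)) * sum(R_i^2/n_i) - 3(N+1)
     = 12/(15*16) * (22.5^2/4 + 47^2/4 + 30^2/4 + 20.5^2/3) - 3*16
     = 0.050000 * 1043.9 - 48
     = 4.194792.
Step 4: Ties present; correction factor C = 1 - 18/(15^3 - 15) = 0.994643. Corrected H = 4.194792 / 0.994643 = 4.217385.
Step 5: Under H0, H ~ chi^2(3); p-value = 0.238927.
Step 6: alpha = 0.1. fail to reject H0.

H = 4.2174, df = 3, p = 0.238927, fail to reject H0.


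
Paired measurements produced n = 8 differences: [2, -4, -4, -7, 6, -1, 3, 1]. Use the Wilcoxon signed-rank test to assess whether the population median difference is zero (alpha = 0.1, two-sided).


Step 1: Drop any zero differences (none here) and take |d_i|.
|d| = [2, 4, 4, 7, 6, 1, 3, 1]
Step 2: Midrank |d_i| (ties get averaged ranks).
ranks: |2|->3, |4|->5.5, |4|->5.5, |7|->8, |6|->7, |1|->1.5, |3|->4, |1|->1.5
Step 3: Attach original signs; sum ranks with positive sign and with negative sign.
W+ = 3 + 7 + 4 + 1.5 = 15.5
W- = 5.5 + 5.5 + 8 + 1.5 = 20.5
(Check: W+ + W- = 36 should equal n(n+1)/2 = 36.)
Step 4: Test statistic W = min(W+, W-) = 15.5.
Step 5: Ties in |d|, so use the tie-corrected normal approximation.
        E[W] = n(n+1)/4 = 8*9/4 = 18.
        Tie groups: |d|=1 (t=2), |d|=4 (t=2); sum(t^3 - t) = 12.
        Var[W] = n(n+1)(2n+1)/24 - sum(t^3-t)/48 = 1224/24 - 12/48 = 50.75.
        z = (W - E[W]) / sqrt(Var[W]) = (15.5 - 18) / 7.1239 = -0.3509.
        Two-sided p = 2*Phi(z) = 0.725640.
Step 6: alpha = 0.1. fail to reject H0.

W+ = 15.5, W- = 20.5, W = min = 15.5, p = 0.725640, fail to reject H0.


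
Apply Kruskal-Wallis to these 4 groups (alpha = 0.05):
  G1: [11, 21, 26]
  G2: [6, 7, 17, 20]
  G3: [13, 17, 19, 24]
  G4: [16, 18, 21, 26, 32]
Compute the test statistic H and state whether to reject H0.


Step 1: Combine all N = 16 observations and assign midranks.
sorted (value, group, rank): (6,G2,1), (7,G2,2), (11,G1,3), (13,G3,4), (16,G4,5), (17,G2,6.5), (17,G3,6.5), (18,G4,8), (19,G3,9), (20,G2,10), (21,G1,11.5), (21,G4,11.5), (24,G3,13), (26,G1,14.5), (26,G4,14.5), (32,G4,16)
Step 2: Sum ranks within each group.
R_1 = 29 (n_1 = 3)
R_2 = 19.5 (n_2 = 4)
R_3 = 32.5 (n_3 = 4)
R_4 = 55 (n_4 = 5)
Step 3: H = 12/(N(N+1)) * sum(R_i^2/n_i) - 3(N+1)
     = 12/(16*17) * (29^2/3 + 19.5^2/4 + 32.5^2/4 + 55^2/5) - 3*17
     = 0.044118 * 1244.46 - 51
     = 3.902574.
Step 4: Ties present; correction factor C = 1 - 18/(16^3 - 16) = 0.995588. Corrected H = 3.902574 / 0.995588 = 3.919867.
Step 5: Under H0, H ~ chi^2(3); p-value = 0.270248.
Step 6: alpha = 0.05. fail to reject H0.

H = 3.9199, df = 3, p = 0.270248, fail to reject H0.


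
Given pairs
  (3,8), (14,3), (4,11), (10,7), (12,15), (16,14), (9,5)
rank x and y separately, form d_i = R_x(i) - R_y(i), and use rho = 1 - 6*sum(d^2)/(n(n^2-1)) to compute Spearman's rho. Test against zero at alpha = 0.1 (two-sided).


Step 1: Rank x and y separately (midranks; no ties here).
rank(x): 3->1, 14->6, 4->2, 10->4, 12->5, 16->7, 9->3
rank(y): 8->4, 3->1, 11->5, 7->3, 15->7, 14->6, 5->2
Step 2: d_i = R_x(i) - R_y(i); compute d_i^2.
  (1-4)^2=9, (6-1)^2=25, (2-5)^2=9, (4-3)^2=1, (5-7)^2=4, (7-6)^2=1, (3-2)^2=1
sum(d^2) = 50.
Step 3: rho = 1 - 6*50 / (7*(7^2 - 1)) = 1 - 300/336 = 0.107143.
Step 4: Under H0, t = rho * sqrt((n-2)/(1-rho^2)) = 0.2410 ~ t(5).
Step 5: Two-sided p-value from the t-distribution with 5 df = 0.819151.
Step 6: alpha = 0.1. fail to reject H0.

rho = 0.1071, p = 0.819151, fail to reject H0 at alpha = 0.1.


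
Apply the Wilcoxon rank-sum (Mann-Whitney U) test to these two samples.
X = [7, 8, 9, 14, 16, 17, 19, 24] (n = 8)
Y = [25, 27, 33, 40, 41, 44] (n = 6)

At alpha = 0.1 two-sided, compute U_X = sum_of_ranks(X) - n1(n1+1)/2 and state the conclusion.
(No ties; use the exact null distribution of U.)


Step 1: Combine and sort all 14 observations; assign midranks.
sorted (value, group): (7,X), (8,X), (9,X), (14,X), (16,X), (17,X), (19,X), (24,X), (25,Y), (27,Y), (33,Y), (40,Y), (41,Y), (44,Y)
ranks: 7->1, 8->2, 9->3, 14->4, 16->5, 17->6, 19->7, 24->8, 25->9, 27->10, 33->11, 40->12, 41->13, 44->14
Step 2: Rank sum for X: R1 = 1 + 2 + 3 + 4 + 5 + 6 + 7 + 8 = 36.
Step 3: U_X = R1 - n1(n1+1)/2 = 36 - 8*9/2 = 36 - 36 = 0.
       U_Y = n1*n2 - U_X = 48 - 0 = 48.
Step 4: No ties, so the exact null distribution of U (based on enumerating the C(14,8) = 3003 equally likely rank assignments) gives the two-sided p-value.
Step 5: p-value = 0.000666; compare to alpha = 0.1. reject H0.

U_X = 0, p = 0.000666, reject H0 at alpha = 0.1.


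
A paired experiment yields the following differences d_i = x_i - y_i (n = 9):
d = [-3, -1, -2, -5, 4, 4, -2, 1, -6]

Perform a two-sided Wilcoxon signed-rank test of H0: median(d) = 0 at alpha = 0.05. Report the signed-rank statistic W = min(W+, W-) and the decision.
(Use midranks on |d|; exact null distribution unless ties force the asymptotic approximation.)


Step 1: Drop any zero differences (none here) and take |d_i|.
|d| = [3, 1, 2, 5, 4, 4, 2, 1, 6]
Step 2: Midrank |d_i| (ties get averaged ranks).
ranks: |3|->5, |1|->1.5, |2|->3.5, |5|->8, |4|->6.5, |4|->6.5, |2|->3.5, |1|->1.5, |6|->9
Step 3: Attach original signs; sum ranks with positive sign and with negative sign.
W+ = 6.5 + 6.5 + 1.5 = 14.5
W- = 5 + 1.5 + 3.5 + 8 + 3.5 + 9 = 30.5
(Check: W+ + W- = 45 should equal n(n+1)/2 = 45.)
Step 4: Test statistic W = min(W+, W-) = 14.5.
Step 5: Ties in |d|, so use the tie-corrected normal approximation.
        E[W] = n(n+1)/4 = 9*10/4 = 22.5.
        Tie groups: |d|=1 (t=2), |d|=2 (t=2), |d|=4 (t=2); sum(t^3 - t) = 18.
        Var[W] = n(n+1)(2n+1)/24 - sum(t^3-t)/48 = 1710/24 - 18/48 = 70.875.
        z = (W - E[W]) / sqrt(Var[W]) = (14.5 - 22.5) / 8.4187 = -0.9503.
        Two-sided p = 2*Phi(z) = 0.341979.
Step 6: alpha = 0.05. fail to reject H0.

W+ = 14.5, W- = 30.5, W = min = 14.5, p = 0.341979, fail to reject H0.


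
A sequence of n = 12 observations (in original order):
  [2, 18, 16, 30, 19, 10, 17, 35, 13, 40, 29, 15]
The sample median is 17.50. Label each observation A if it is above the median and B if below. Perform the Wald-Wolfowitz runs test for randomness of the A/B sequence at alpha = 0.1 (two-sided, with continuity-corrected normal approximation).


Step 1: Compute median = 17.50; label A = above, B = below.
Labels in order: BABAABBABAAB  (n_A = 6, n_B = 6)
Step 2: Count runs R = 9.
Step 3: Under H0 (random ordering), E[R] = 2*n_A*n_B/(n_A+n_B) + 1 = 2*6*6/12 + 1 = 7.0000.
        Var[R] = 2*n_A*n_B*(2*n_A*n_B - n_A - n_B) / ((n_A+n_B)^2 * (n_A+n_B-1)) = 4320/1584 = 2.7273.
        SD[R] = 1.6514.
Step 4: Continuity-corrected z = (R - 0.5 - E[R]) / SD[R] = (9 - 0.5 - 7.0000) / 1.6514 = 0.9083.
Step 5: Two-sided p-value via normal approximation = 2*(1 - Phi(|z|)) = 0.363722.
Step 6: alpha = 0.1. fail to reject H0.

R = 9, z = 0.9083, p = 0.363722, fail to reject H0.


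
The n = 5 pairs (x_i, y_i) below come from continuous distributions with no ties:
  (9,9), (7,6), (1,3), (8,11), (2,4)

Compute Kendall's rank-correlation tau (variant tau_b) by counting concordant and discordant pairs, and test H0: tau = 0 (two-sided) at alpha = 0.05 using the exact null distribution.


Step 1: Enumerate the 10 unordered pairs (i,j) with i<j and classify each by sign(x_j-x_i) * sign(y_j-y_i).
  (1,2):dx=-2,dy=-3->C; (1,3):dx=-8,dy=-6->C; (1,4):dx=-1,dy=+2->D; (1,5):dx=-7,dy=-5->C
  (2,3):dx=-6,dy=-3->C; (2,4):dx=+1,dy=+5->C; (2,5):dx=-5,dy=-2->C; (3,4):dx=+7,dy=+8->C
  (3,5):dx=+1,dy=+1->C; (4,5):dx=-6,dy=-7->C
Step 2: C = 9, D = 1, total pairs = 10.
Step 3: tau = (C - D)/(n(n-1)/2) = (9 - 1)/10 = 0.800000.
Step 4: Exact two-sided p-value (enumerate n! = 120 permutations of y under H0): p = 0.083333.
Step 5: alpha = 0.05. fail to reject H0.

tau_b = 0.8000 (C=9, D=1), p = 0.083333, fail to reject H0.


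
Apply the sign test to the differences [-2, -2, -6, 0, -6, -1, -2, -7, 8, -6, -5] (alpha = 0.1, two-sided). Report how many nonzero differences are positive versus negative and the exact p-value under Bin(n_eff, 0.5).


Step 1: Discard zero differences. Original n = 11; n_eff = number of nonzero differences = 10.
Nonzero differences (with sign): -2, -2, -6, -6, -1, -2, -7, +8, -6, -5
Step 2: Count signs: positive = 1, negative = 9.
Step 3: Under H0: P(positive) = 0.5, so the number of positives S ~ Bin(10, 0.5).
Step 4: Two-sided exact p-value = sum of Bin(10,0.5) probabilities at or below the observed probability = 0.021484.
Step 5: alpha = 0.1. reject H0.

n_eff = 10, pos = 1, neg = 9, p = 0.021484, reject H0.


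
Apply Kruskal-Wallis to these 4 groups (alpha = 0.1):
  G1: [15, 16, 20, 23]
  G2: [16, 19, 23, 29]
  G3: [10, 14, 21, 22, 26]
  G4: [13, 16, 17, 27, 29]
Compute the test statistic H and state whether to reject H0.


Step 1: Combine all N = 18 observations and assign midranks.
sorted (value, group, rank): (10,G3,1), (13,G4,2), (14,G3,3), (15,G1,4), (16,G1,6), (16,G2,6), (16,G4,6), (17,G4,8), (19,G2,9), (20,G1,10), (21,G3,11), (22,G3,12), (23,G1,13.5), (23,G2,13.5), (26,G3,15), (27,G4,16), (29,G2,17.5), (29,G4,17.5)
Step 2: Sum ranks within each group.
R_1 = 33.5 (n_1 = 4)
R_2 = 46 (n_2 = 4)
R_3 = 42 (n_3 = 5)
R_4 = 49.5 (n_4 = 5)
Step 3: H = 12/(N(N+1)) * sum(R_i^2/n_i) - 3(N+1)
     = 12/(18*19) * (33.5^2/4 + 46^2/4 + 42^2/5 + 49.5^2/5) - 3*19
     = 0.035088 * 1652.41 - 57
     = 0.979386.
Step 4: Ties present; correction factor C = 1 - 36/(18^3 - 18) = 0.993808. Corrected H = 0.979386 / 0.993808 = 0.985488.
Step 5: Under H0, H ~ chi^2(3); p-value = 0.804763.
Step 6: alpha = 0.1. fail to reject H0.

H = 0.9855, df = 3, p = 0.804763, fail to reject H0.
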